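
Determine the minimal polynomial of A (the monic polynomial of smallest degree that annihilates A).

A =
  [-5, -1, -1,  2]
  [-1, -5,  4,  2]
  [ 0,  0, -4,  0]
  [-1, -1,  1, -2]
x^3 + 12*x^2 + 48*x + 64

The characteristic polynomial is χ_A(x) = (x + 4)^4, so the eigenvalues are known. The minimal polynomial is
  m_A(x) = Π_λ (x − λ)^{k_λ}
where k_λ is the size of the *largest* Jordan block for λ (equivalently, the smallest k with (A − λI)^k v = 0 for every generalised eigenvector v of λ).

  λ = -4: largest Jordan block has size 3, contributing (x + 4)^3

So m_A(x) = (x + 4)^3 = x^3 + 12*x^2 + 48*x + 64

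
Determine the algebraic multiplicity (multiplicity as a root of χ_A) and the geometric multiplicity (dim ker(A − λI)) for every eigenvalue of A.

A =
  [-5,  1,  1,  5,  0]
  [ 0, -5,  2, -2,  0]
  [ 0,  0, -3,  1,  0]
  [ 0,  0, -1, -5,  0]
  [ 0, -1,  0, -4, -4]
λ = -5: alg = 2, geom = 1; λ = -4: alg = 3, geom = 2

Step 1 — factor the characteristic polynomial to read off the algebraic multiplicities:
  χ_A(x) = (x + 4)^3*(x + 5)^2

Step 2 — compute geometric multiplicities via the rank-nullity identity g(λ) = n − rank(A − λI):
  rank(A − (-5)·I) = 4, so dim ker(A − (-5)·I) = n − 4 = 1
  rank(A − (-4)·I) = 3, so dim ker(A − (-4)·I) = n − 3 = 2

Summary:
  λ = -5: algebraic multiplicity = 2, geometric multiplicity = 1
  λ = -4: algebraic multiplicity = 3, geometric multiplicity = 2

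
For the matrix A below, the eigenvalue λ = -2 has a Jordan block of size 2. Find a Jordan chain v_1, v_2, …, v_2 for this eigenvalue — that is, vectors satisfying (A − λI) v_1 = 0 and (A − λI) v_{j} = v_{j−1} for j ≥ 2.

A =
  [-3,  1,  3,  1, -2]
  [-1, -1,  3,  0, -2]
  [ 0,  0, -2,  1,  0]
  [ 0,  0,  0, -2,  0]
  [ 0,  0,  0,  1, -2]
A Jordan chain for λ = -2 of length 2:
v_1 = (-1, -1, 0, 0, 0)ᵀ
v_2 = (1, 0, 0, 0, 0)ᵀ

Let N = A − (-2)·I. We want v_2 with N^2 v_2 = 0 but N^1 v_2 ≠ 0; then v_{j-1} := N · v_j for j = 2, …, 2.

Pick v_2 = (1, 0, 0, 0, 0)ᵀ.
Then v_1 = N · v_2 = (-1, -1, 0, 0, 0)ᵀ.

Sanity check: (A − (-2)·I) v_1 = (0, 0, 0, 0, 0)ᵀ = 0. ✓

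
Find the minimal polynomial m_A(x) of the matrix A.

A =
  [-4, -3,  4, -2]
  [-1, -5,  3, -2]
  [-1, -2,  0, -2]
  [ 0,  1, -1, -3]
x^3 + 9*x^2 + 27*x + 27

The characteristic polynomial is χ_A(x) = (x + 3)^4, so the eigenvalues are known. The minimal polynomial is
  m_A(x) = Π_λ (x − λ)^{k_λ}
where k_λ is the size of the *largest* Jordan block for λ (equivalently, the smallest k with (A − λI)^k v = 0 for every generalised eigenvector v of λ).

  λ = -3: largest Jordan block has size 3, contributing (x + 3)^3

So m_A(x) = (x + 3)^3 = x^3 + 9*x^2 + 27*x + 27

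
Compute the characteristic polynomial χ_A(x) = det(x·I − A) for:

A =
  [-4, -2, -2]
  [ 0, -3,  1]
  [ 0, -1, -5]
x^3 + 12*x^2 + 48*x + 64

Expanding det(x·I − A) (e.g. by cofactor expansion or by noting that A is similar to its Jordan form J, which has the same characteristic polynomial as A) gives
  χ_A(x) = x^3 + 12*x^2 + 48*x + 64
which factors as (x + 4)^3. The eigenvalues (with algebraic multiplicities) are λ = -4 with multiplicity 3.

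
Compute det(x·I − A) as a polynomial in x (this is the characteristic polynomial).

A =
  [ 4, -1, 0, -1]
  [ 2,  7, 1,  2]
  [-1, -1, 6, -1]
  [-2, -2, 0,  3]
x^4 - 20*x^3 + 150*x^2 - 500*x + 625

Expanding det(x·I − A) (e.g. by cofactor expansion or by noting that A is similar to its Jordan form J, which has the same characteristic polynomial as A) gives
  χ_A(x) = x^4 - 20*x^3 + 150*x^2 - 500*x + 625
which factors as (x - 5)^4. The eigenvalues (with algebraic multiplicities) are λ = 5 with multiplicity 4.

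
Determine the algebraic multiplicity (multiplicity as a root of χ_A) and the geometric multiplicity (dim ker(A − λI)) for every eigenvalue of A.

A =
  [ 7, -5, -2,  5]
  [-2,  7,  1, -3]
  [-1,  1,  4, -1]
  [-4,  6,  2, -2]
λ = 4: alg = 4, geom = 2

Step 1 — factor the characteristic polynomial to read off the algebraic multiplicities:
  χ_A(x) = (x - 4)^4

Step 2 — compute geometric multiplicities via the rank-nullity identity g(λ) = n − rank(A − λI):
  rank(A − (4)·I) = 2, so dim ker(A − (4)·I) = n − 2 = 2

Summary:
  λ = 4: algebraic multiplicity = 4, geometric multiplicity = 2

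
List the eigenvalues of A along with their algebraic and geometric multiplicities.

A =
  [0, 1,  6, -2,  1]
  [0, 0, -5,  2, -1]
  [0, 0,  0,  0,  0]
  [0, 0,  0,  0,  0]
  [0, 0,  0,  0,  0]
λ = 0: alg = 5, geom = 3

Step 1 — factor the characteristic polynomial to read off the algebraic multiplicities:
  χ_A(x) = x^5

Step 2 — compute geometric multiplicities via the rank-nullity identity g(λ) = n − rank(A − λI):
  rank(A − (0)·I) = 2, so dim ker(A − (0)·I) = n − 2 = 3

Summary:
  λ = 0: algebraic multiplicity = 5, geometric multiplicity = 3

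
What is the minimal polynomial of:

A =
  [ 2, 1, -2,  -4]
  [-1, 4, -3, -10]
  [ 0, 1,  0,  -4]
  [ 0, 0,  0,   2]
x^3 - 6*x^2 + 12*x - 8

The characteristic polynomial is χ_A(x) = (x - 2)^4, so the eigenvalues are known. The minimal polynomial is
  m_A(x) = Π_λ (x − λ)^{k_λ}
where k_λ is the size of the *largest* Jordan block for λ (equivalently, the smallest k with (A − λI)^k v = 0 for every generalised eigenvector v of λ).

  λ = 2: largest Jordan block has size 3, contributing (x − 2)^3

So m_A(x) = (x - 2)^3 = x^3 - 6*x^2 + 12*x - 8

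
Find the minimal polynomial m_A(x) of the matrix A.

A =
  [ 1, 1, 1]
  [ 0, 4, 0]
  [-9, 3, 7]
x^2 - 8*x + 16

The characteristic polynomial is χ_A(x) = (x - 4)^3, so the eigenvalues are known. The minimal polynomial is
  m_A(x) = Π_λ (x − λ)^{k_λ}
where k_λ is the size of the *largest* Jordan block for λ (equivalently, the smallest k with (A − λI)^k v = 0 for every generalised eigenvector v of λ).

  λ = 4: largest Jordan block has size 2, contributing (x − 4)^2

So m_A(x) = (x - 4)^2 = x^2 - 8*x + 16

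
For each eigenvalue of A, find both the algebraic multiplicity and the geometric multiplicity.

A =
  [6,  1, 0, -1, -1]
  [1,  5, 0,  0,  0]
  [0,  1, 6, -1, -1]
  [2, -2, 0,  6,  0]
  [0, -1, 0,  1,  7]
λ = 6: alg = 5, geom = 3

Step 1 — factor the characteristic polynomial to read off the algebraic multiplicities:
  χ_A(x) = (x - 6)^5

Step 2 — compute geometric multiplicities via the rank-nullity identity g(λ) = n − rank(A − λI):
  rank(A − (6)·I) = 2, so dim ker(A − (6)·I) = n − 2 = 3

Summary:
  λ = 6: algebraic multiplicity = 5, geometric multiplicity = 3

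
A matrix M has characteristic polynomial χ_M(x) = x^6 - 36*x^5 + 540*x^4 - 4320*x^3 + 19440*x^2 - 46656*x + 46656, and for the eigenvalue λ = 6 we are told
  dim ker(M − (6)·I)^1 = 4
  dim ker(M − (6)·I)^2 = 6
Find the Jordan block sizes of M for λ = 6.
Block sizes for λ = 6: [2, 2, 1, 1]

From the dimensions of kernels of powers, the number of Jordan blocks of size at least j is d_j − d_{j−1} where d_j = dim ker(N^j) (with d_0 = 0). Computing the differences gives [4, 2].
The number of blocks of size exactly k is (#blocks of size ≥ k) − (#blocks of size ≥ k + 1), so the partition is: 2 block(s) of size 1, 2 block(s) of size 2.
In nonincreasing order the block sizes are [2, 2, 1, 1].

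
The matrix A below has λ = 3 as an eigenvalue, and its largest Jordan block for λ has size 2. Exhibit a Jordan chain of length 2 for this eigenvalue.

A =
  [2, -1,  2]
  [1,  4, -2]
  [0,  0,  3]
A Jordan chain for λ = 3 of length 2:
v_1 = (-1, 1, 0)ᵀ
v_2 = (1, 0, 0)ᵀ

Let N = A − (3)·I. We want v_2 with N^2 v_2 = 0 but N^1 v_2 ≠ 0; then v_{j-1} := N · v_j for j = 2, …, 2.

Pick v_2 = (1, 0, 0)ᵀ.
Then v_1 = N · v_2 = (-1, 1, 0)ᵀ.

Sanity check: (A − (3)·I) v_1 = (0, 0, 0)ᵀ = 0. ✓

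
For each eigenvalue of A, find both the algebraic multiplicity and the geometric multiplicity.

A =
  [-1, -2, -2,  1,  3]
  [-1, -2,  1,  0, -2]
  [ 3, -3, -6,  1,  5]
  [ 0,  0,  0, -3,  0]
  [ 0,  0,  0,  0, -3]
λ = -3: alg = 5, geom = 3

Step 1 — factor the characteristic polynomial to read off the algebraic multiplicities:
  χ_A(x) = (x + 3)^5

Step 2 — compute geometric multiplicities via the rank-nullity identity g(λ) = n − rank(A − λI):
  rank(A − (-3)·I) = 2, so dim ker(A − (-3)·I) = n − 2 = 3

Summary:
  λ = -3: algebraic multiplicity = 5, geometric multiplicity = 3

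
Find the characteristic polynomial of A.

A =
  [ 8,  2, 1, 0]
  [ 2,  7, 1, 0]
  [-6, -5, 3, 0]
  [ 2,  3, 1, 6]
x^4 - 24*x^3 + 216*x^2 - 864*x + 1296

Expanding det(x·I − A) (e.g. by cofactor expansion or by noting that A is similar to its Jordan form J, which has the same characteristic polynomial as A) gives
  χ_A(x) = x^4 - 24*x^3 + 216*x^2 - 864*x + 1296
which factors as (x - 6)^4. The eigenvalues (with algebraic multiplicities) are λ = 6 with multiplicity 4.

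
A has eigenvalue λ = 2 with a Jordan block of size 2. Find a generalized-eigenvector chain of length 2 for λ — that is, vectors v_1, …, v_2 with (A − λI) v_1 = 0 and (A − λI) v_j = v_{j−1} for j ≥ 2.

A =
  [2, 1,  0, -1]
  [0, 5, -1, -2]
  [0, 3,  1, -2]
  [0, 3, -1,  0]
A Jordan chain for λ = 2 of length 2:
v_1 = (1, 3, 3, 3)ᵀ
v_2 = (0, 1, 0, 0)ᵀ

Let N = A − (2)·I. We want v_2 with N^2 v_2 = 0 but N^1 v_2 ≠ 0; then v_{j-1} := N · v_j for j = 2, …, 2.

Pick v_2 = (0, 1, 0, 0)ᵀ.
Then v_1 = N · v_2 = (1, 3, 3, 3)ᵀ.

Sanity check: (A − (2)·I) v_1 = (0, 0, 0, 0)ᵀ = 0. ✓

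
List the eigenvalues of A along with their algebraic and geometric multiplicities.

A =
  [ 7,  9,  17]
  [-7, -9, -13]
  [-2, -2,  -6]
λ = -4: alg = 1, geom = 1; λ = -2: alg = 2, geom = 1

Step 1 — factor the characteristic polynomial to read off the algebraic multiplicities:
  χ_A(x) = (x + 2)^2*(x + 4)

Step 2 — compute geometric multiplicities via the rank-nullity identity g(λ) = n − rank(A − λI):
  rank(A − (-4)·I) = 2, so dim ker(A − (-4)·I) = n − 2 = 1
  rank(A − (-2)·I) = 2, so dim ker(A − (-2)·I) = n − 2 = 1

Summary:
  λ = -4: algebraic multiplicity = 1, geometric multiplicity = 1
  λ = -2: algebraic multiplicity = 2, geometric multiplicity = 1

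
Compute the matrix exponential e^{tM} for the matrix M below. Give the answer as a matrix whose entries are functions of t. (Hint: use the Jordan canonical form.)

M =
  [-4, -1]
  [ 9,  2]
e^{tM} =
  [-3*t*exp(-t) + exp(-t), -t*exp(-t)]
  [9*t*exp(-t), 3*t*exp(-t) + exp(-t)]

Strategy: write M = P · J · P⁻¹ where J is a Jordan canonical form, so e^{tM} = P · e^{tJ} · P⁻¹, and e^{tJ} can be computed block-by-block.

M has Jordan form
J =
  [-1,  1]
  [ 0, -1]
(up to reordering of blocks).

Per-block formulas:
  For a 2×2 Jordan block J_2(-1): exp(t · J_2(-1)) = e^(-1t)·(I + t·N), where N is the 2×2 nilpotent shift.

After assembling e^{tJ} and conjugating by P, we get:

e^{tM} =
  [-3*t*exp(-t) + exp(-t), -t*exp(-t)]
  [9*t*exp(-t), 3*t*exp(-t) + exp(-t)]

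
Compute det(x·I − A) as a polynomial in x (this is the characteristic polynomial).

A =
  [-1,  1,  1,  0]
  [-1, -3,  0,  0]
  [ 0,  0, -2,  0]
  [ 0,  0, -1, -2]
x^4 + 8*x^3 + 24*x^2 + 32*x + 16

Expanding det(x·I − A) (e.g. by cofactor expansion or by noting that A is similar to its Jordan form J, which has the same characteristic polynomial as A) gives
  χ_A(x) = x^4 + 8*x^3 + 24*x^2 + 32*x + 16
which factors as (x + 2)^4. The eigenvalues (with algebraic multiplicities) are λ = -2 with multiplicity 4.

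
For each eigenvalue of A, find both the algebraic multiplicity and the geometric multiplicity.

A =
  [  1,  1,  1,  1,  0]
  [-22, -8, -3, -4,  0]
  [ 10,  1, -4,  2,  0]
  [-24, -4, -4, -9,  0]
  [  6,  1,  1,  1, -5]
λ = -5: alg = 5, geom = 3

Step 1 — factor the characteristic polynomial to read off the algebraic multiplicities:
  χ_A(x) = (x + 5)^5

Step 2 — compute geometric multiplicities via the rank-nullity identity g(λ) = n − rank(A − λI):
  rank(A − (-5)·I) = 2, so dim ker(A − (-5)·I) = n − 2 = 3

Summary:
  λ = -5: algebraic multiplicity = 5, geometric multiplicity = 3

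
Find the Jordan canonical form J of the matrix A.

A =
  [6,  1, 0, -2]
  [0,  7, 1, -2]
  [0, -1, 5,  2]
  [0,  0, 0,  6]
J_3(6) ⊕ J_1(6)

The characteristic polynomial is
  det(x·I − A) = x^4 - 24*x^3 + 216*x^2 - 864*x + 1296 = (x - 6)^4

Eigenvalues and multiplicities (the geometric multiplicity of λ is n − rank(A − λI), which equals the number of Jordan blocks for λ):
  λ = 6: algebraic multiplicity = 4, geometric multiplicity = 2

Determining the block sizes for each eigenvalue:
  λ = 6: with am = 4 and gm = 2, the partition is not yet determined (e.g. several partitions of 4 into 2 parts exist). Let N = A − (6)·I. Computing rank(N^1) = 2, rank(N^2) = 1, rank(N^3) = 0; the number of blocks of size ≥ j is rank(N^{j−1}) − rank(N^j), giving [2, 1, 1]. So we have 1 block(s) of size 3, 1 block(s) of size 1 → block sizes [3, 1]

Assembling the blocks gives a Jordan form
J =
  [6, 1, 0, 0]
  [0, 6, 1, 0]
  [0, 0, 6, 0]
  [0, 0, 0, 6]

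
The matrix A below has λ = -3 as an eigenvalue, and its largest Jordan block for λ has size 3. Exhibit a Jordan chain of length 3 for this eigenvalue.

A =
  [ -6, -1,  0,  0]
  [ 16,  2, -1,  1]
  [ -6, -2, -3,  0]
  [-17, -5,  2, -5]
A Jordan chain for λ = -3 of length 3:
v_1 = (-7, 21, -14, -7)ᵀ
v_2 = (-3, 16, -6, -17)ᵀ
v_3 = (1, 0, 0, 0)ᵀ

Let N = A − (-3)·I. We want v_3 with N^3 v_3 = 0 but N^2 v_3 ≠ 0; then v_{j-1} := N · v_j for j = 3, …, 2.

Pick v_3 = (1, 0, 0, 0)ᵀ.
Then v_2 = N · v_3 = (-3, 16, -6, -17)ᵀ.
Then v_1 = N · v_2 = (-7, 21, -14, -7)ᵀ.

Sanity check: (A − (-3)·I) v_1 = (0, 0, 0, 0)ᵀ = 0. ✓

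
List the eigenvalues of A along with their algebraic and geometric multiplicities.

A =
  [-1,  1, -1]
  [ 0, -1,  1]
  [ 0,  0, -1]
λ = -1: alg = 3, geom = 1

Step 1 — factor the characteristic polynomial to read off the algebraic multiplicities:
  χ_A(x) = (x + 1)^3

Step 2 — compute geometric multiplicities via the rank-nullity identity g(λ) = n − rank(A − λI):
  rank(A − (-1)·I) = 2, so dim ker(A − (-1)·I) = n − 2 = 1

Summary:
  λ = -1: algebraic multiplicity = 3, geometric multiplicity = 1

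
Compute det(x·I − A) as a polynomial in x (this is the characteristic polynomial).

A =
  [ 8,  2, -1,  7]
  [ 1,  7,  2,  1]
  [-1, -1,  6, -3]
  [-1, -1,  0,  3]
x^4 - 24*x^3 + 216*x^2 - 864*x + 1296

Expanding det(x·I − A) (e.g. by cofactor expansion or by noting that A is similar to its Jordan form J, which has the same characteristic polynomial as A) gives
  χ_A(x) = x^4 - 24*x^3 + 216*x^2 - 864*x + 1296
which factors as (x - 6)^4. The eigenvalues (with algebraic multiplicities) are λ = 6 with multiplicity 4.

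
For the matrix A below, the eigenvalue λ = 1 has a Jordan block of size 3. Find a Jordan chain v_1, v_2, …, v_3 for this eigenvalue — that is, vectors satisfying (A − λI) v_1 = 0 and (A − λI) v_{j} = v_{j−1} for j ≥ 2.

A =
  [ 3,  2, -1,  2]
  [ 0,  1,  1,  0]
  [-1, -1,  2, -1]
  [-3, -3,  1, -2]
A Jordan chain for λ = 1 of length 3:
v_1 = (-1, -1, 0, 2)ᵀ
v_2 = (2, 0, -1, -3)ᵀ
v_3 = (1, 0, 0, 0)ᵀ

Let N = A − (1)·I. We want v_3 with N^3 v_3 = 0 but N^2 v_3 ≠ 0; then v_{j-1} := N · v_j for j = 3, …, 2.

Pick v_3 = (1, 0, 0, 0)ᵀ.
Then v_2 = N · v_3 = (2, 0, -1, -3)ᵀ.
Then v_1 = N · v_2 = (-1, -1, 0, 2)ᵀ.

Sanity check: (A − (1)·I) v_1 = (0, 0, 0, 0)ᵀ = 0. ✓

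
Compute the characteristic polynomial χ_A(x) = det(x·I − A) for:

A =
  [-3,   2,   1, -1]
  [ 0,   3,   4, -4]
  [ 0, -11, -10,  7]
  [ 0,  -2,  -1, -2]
x^4 + 12*x^3 + 54*x^2 + 108*x + 81

Expanding det(x·I − A) (e.g. by cofactor expansion or by noting that A is similar to its Jordan form J, which has the same characteristic polynomial as A) gives
  χ_A(x) = x^4 + 12*x^3 + 54*x^2 + 108*x + 81
which factors as (x + 3)^4. The eigenvalues (with algebraic multiplicities) are λ = -3 with multiplicity 4.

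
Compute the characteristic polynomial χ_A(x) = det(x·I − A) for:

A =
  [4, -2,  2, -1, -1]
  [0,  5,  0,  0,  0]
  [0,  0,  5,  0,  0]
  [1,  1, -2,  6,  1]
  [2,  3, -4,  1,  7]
x^5 - 27*x^4 + 291*x^3 - 1565*x^2 + 4200*x - 4500

Expanding det(x·I − A) (e.g. by cofactor expansion or by noting that A is similar to its Jordan form J, which has the same characteristic polynomial as A) gives
  χ_A(x) = x^5 - 27*x^4 + 291*x^3 - 1565*x^2 + 4200*x - 4500
which factors as (x - 6)^2*(x - 5)^3. The eigenvalues (with algebraic multiplicities) are λ = 5 with multiplicity 3, λ = 6 with multiplicity 2.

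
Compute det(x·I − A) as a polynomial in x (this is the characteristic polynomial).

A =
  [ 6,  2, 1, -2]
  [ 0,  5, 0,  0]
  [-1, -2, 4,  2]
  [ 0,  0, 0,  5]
x^4 - 20*x^3 + 150*x^2 - 500*x + 625

Expanding det(x·I − A) (e.g. by cofactor expansion or by noting that A is similar to its Jordan form J, which has the same characteristic polynomial as A) gives
  χ_A(x) = x^4 - 20*x^3 + 150*x^2 - 500*x + 625
which factors as (x - 5)^4. The eigenvalues (with algebraic multiplicities) are λ = 5 with multiplicity 4.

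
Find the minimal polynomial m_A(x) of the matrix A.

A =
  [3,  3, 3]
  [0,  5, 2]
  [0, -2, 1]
x^2 - 6*x + 9

The characteristic polynomial is χ_A(x) = (x - 3)^3, so the eigenvalues are known. The minimal polynomial is
  m_A(x) = Π_λ (x − λ)^{k_λ}
where k_λ is the size of the *largest* Jordan block for λ (equivalently, the smallest k with (A − λI)^k v = 0 for every generalised eigenvector v of λ).

  λ = 3: largest Jordan block has size 2, contributing (x − 3)^2

So m_A(x) = (x - 3)^2 = x^2 - 6*x + 9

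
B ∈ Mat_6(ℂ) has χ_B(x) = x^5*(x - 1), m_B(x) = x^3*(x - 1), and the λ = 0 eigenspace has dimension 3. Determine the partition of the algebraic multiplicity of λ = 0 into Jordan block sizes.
Block sizes for λ = 0: [3, 1, 1]

Step 1 — from the characteristic polynomial, algebraic multiplicity of λ = 0 is 5. From dim ker(B − (0)·I) = 3, there are exactly 3 Jordan blocks for λ = 0.
Step 2 — from the minimal polynomial, the factor (x − 0)^3 tells us the largest block for λ = 0 has size 3.
Step 3 — with total size 5, 3 blocks, and largest block 3, the block sizes (in nonincreasing order) are [3, 1, 1].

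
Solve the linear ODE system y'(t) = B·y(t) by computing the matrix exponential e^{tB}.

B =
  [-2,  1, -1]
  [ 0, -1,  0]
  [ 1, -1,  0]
e^{tB} =
  [-t*exp(-t) + exp(-t), t*exp(-t), -t*exp(-t)]
  [0, exp(-t), 0]
  [t*exp(-t), -t*exp(-t), t*exp(-t) + exp(-t)]

Strategy: write B = P · J · P⁻¹ where J is a Jordan canonical form, so e^{tB} = P · e^{tJ} · P⁻¹, and e^{tJ} can be computed block-by-block.

B has Jordan form
J =
  [-1,  1,  0]
  [ 0, -1,  0]
  [ 0,  0, -1]
(up to reordering of blocks).

Per-block formulas:
  For a 1×1 block at λ = -1: exp(t · [-1]) = [e^(-1t)].
  For a 2×2 Jordan block J_2(-1): exp(t · J_2(-1)) = e^(-1t)·(I + t·N), where N is the 2×2 nilpotent shift.

After assembling e^{tJ} and conjugating by P, we get:

e^{tB} =
  [-t*exp(-t) + exp(-t), t*exp(-t), -t*exp(-t)]
  [0, exp(-t), 0]
  [t*exp(-t), -t*exp(-t), t*exp(-t) + exp(-t)]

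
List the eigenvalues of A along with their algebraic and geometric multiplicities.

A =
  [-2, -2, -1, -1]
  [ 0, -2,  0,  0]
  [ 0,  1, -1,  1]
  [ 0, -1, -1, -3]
λ = -2: alg = 4, geom = 2

Step 1 — factor the characteristic polynomial to read off the algebraic multiplicities:
  χ_A(x) = (x + 2)^4

Step 2 — compute geometric multiplicities via the rank-nullity identity g(λ) = n − rank(A − λI):
  rank(A − (-2)·I) = 2, so dim ker(A − (-2)·I) = n − 2 = 2

Summary:
  λ = -2: algebraic multiplicity = 4, geometric multiplicity = 2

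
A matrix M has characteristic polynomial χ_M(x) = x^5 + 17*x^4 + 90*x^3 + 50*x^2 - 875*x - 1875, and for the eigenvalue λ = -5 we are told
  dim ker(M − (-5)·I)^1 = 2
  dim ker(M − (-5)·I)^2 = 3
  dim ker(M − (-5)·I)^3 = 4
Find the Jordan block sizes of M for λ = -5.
Block sizes for λ = -5: [3, 1]

From the dimensions of kernels of powers, the number of Jordan blocks of size at least j is d_j − d_{j−1} where d_j = dim ker(N^j) (with d_0 = 0). Computing the differences gives [2, 1, 1].
The number of blocks of size exactly k is (#blocks of size ≥ k) − (#blocks of size ≥ k + 1), so the partition is: 1 block(s) of size 1, 1 block(s) of size 3.
In nonincreasing order the block sizes are [3, 1].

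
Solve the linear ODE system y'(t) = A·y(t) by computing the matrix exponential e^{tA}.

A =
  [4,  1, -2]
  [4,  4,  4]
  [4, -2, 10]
e^{tA} =
  [-2*t*exp(6*t) + exp(6*t), t*exp(6*t), -2*t*exp(6*t)]
  [4*t*exp(6*t), -2*t*exp(6*t) + exp(6*t), 4*t*exp(6*t)]
  [4*t*exp(6*t), -2*t*exp(6*t), 4*t*exp(6*t) + exp(6*t)]

Strategy: write A = P · J · P⁻¹ where J is a Jordan canonical form, so e^{tA} = P · e^{tJ} · P⁻¹, and e^{tJ} can be computed block-by-block.

A has Jordan form
J =
  [6, 1, 0]
  [0, 6, 0]
  [0, 0, 6]
(up to reordering of blocks).

Per-block formulas:
  For a 1×1 block at λ = 6: exp(t · [6]) = [e^(6t)].
  For a 2×2 Jordan block J_2(6): exp(t · J_2(6)) = e^(6t)·(I + t·N), where N is the 2×2 nilpotent shift.

After assembling e^{tJ} and conjugating by P, we get:

e^{tA} =
  [-2*t*exp(6*t) + exp(6*t), t*exp(6*t), -2*t*exp(6*t)]
  [4*t*exp(6*t), -2*t*exp(6*t) + exp(6*t), 4*t*exp(6*t)]
  [4*t*exp(6*t), -2*t*exp(6*t), 4*t*exp(6*t) + exp(6*t)]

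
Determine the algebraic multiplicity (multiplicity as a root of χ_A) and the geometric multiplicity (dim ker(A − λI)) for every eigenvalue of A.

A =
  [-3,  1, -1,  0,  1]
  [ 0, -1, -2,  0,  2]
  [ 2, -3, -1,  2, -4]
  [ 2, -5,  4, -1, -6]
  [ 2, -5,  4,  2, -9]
λ = -3: alg = 5, geom = 3

Step 1 — factor the characteristic polynomial to read off the algebraic multiplicities:
  χ_A(x) = (x + 3)^5

Step 2 — compute geometric multiplicities via the rank-nullity identity g(λ) = n − rank(A − λI):
  rank(A − (-3)·I) = 2, so dim ker(A − (-3)·I) = n − 2 = 3

Summary:
  λ = -3: algebraic multiplicity = 5, geometric multiplicity = 3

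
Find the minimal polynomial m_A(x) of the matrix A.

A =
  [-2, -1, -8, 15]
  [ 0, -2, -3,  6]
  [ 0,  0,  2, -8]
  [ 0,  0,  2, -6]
x^3 + 6*x^2 + 12*x + 8

The characteristic polynomial is χ_A(x) = (x + 2)^4, so the eigenvalues are known. The minimal polynomial is
  m_A(x) = Π_λ (x − λ)^{k_λ}
where k_λ is the size of the *largest* Jordan block for λ (equivalently, the smallest k with (A − λI)^k v = 0 for every generalised eigenvector v of λ).

  λ = -2: largest Jordan block has size 3, contributing (x + 2)^3

So m_A(x) = (x + 2)^3 = x^3 + 6*x^2 + 12*x + 8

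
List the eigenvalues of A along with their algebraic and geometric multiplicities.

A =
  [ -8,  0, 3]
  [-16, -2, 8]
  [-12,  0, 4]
λ = -2: alg = 3, geom = 2

Step 1 — factor the characteristic polynomial to read off the algebraic multiplicities:
  χ_A(x) = (x + 2)^3

Step 2 — compute geometric multiplicities via the rank-nullity identity g(λ) = n − rank(A − λI):
  rank(A − (-2)·I) = 1, so dim ker(A − (-2)·I) = n − 1 = 2

Summary:
  λ = -2: algebraic multiplicity = 3, geometric multiplicity = 2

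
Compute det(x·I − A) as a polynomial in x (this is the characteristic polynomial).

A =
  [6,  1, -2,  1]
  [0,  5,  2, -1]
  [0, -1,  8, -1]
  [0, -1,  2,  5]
x^4 - 24*x^3 + 216*x^2 - 864*x + 1296

Expanding det(x·I − A) (e.g. by cofactor expansion or by noting that A is similar to its Jordan form J, which has the same characteristic polynomial as A) gives
  χ_A(x) = x^4 - 24*x^3 + 216*x^2 - 864*x + 1296
which factors as (x - 6)^4. The eigenvalues (with algebraic multiplicities) are λ = 6 with multiplicity 4.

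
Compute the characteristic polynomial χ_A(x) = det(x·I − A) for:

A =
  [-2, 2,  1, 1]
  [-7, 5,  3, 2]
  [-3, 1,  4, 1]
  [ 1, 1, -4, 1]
x^4 - 8*x^3 + 24*x^2 - 32*x + 16

Expanding det(x·I − A) (e.g. by cofactor expansion or by noting that A is similar to its Jordan form J, which has the same characteristic polynomial as A) gives
  χ_A(x) = x^4 - 8*x^3 + 24*x^2 - 32*x + 16
which factors as (x - 2)^4. The eigenvalues (with algebraic multiplicities) are λ = 2 with multiplicity 4.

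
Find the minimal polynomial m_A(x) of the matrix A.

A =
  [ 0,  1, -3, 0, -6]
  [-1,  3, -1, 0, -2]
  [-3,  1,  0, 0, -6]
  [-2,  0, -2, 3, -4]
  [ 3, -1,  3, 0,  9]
x^3 - 9*x^2 + 27*x - 27

The characteristic polynomial is χ_A(x) = (x - 3)^5, so the eigenvalues are known. The minimal polynomial is
  m_A(x) = Π_λ (x − λ)^{k_λ}
where k_λ is the size of the *largest* Jordan block for λ (equivalently, the smallest k with (A − λI)^k v = 0 for every generalised eigenvector v of λ).

  λ = 3: largest Jordan block has size 3, contributing (x − 3)^3

So m_A(x) = (x - 3)^3 = x^3 - 9*x^2 + 27*x - 27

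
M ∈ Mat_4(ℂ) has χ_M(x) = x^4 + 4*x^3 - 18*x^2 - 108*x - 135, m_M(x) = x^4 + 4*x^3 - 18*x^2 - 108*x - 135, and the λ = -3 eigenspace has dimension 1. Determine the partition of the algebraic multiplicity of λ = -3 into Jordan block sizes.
Block sizes for λ = -3: [3]

Step 1 — from the characteristic polynomial, algebraic multiplicity of λ = -3 is 3. From dim ker(M − (-3)·I) = 1, there are exactly 1 Jordan blocks for λ = -3.
Step 2 — from the minimal polynomial, the factor (x + 3)^3 tells us the largest block for λ = -3 has size 3.
Step 3 — with total size 3, 1 blocks, and largest block 3, the block sizes (in nonincreasing order) are [3].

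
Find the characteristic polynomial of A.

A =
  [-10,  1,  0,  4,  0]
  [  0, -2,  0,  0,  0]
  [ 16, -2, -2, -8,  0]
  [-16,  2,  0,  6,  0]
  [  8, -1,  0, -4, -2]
x^5 + 10*x^4 + 40*x^3 + 80*x^2 + 80*x + 32

Expanding det(x·I − A) (e.g. by cofactor expansion or by noting that A is similar to its Jordan form J, which has the same characteristic polynomial as A) gives
  χ_A(x) = x^5 + 10*x^4 + 40*x^3 + 80*x^2 + 80*x + 32
which factors as (x + 2)^5. The eigenvalues (with algebraic multiplicities) are λ = -2 with multiplicity 5.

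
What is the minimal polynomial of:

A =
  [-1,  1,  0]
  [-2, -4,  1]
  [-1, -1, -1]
x^3 + 6*x^2 + 12*x + 8

The characteristic polynomial is χ_A(x) = (x + 2)^3, so the eigenvalues are known. The minimal polynomial is
  m_A(x) = Π_λ (x − λ)^{k_λ}
where k_λ is the size of the *largest* Jordan block for λ (equivalently, the smallest k with (A − λI)^k v = 0 for every generalised eigenvector v of λ).

  λ = -2: largest Jordan block has size 3, contributing (x + 2)^3

So m_A(x) = (x + 2)^3 = x^3 + 6*x^2 + 12*x + 8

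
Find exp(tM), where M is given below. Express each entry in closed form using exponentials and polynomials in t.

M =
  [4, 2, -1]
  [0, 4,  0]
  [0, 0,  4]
e^{tM} =
  [exp(4*t), 2*t*exp(4*t), -t*exp(4*t)]
  [0, exp(4*t), 0]
  [0, 0, exp(4*t)]

Strategy: write M = P · J · P⁻¹ where J is a Jordan canonical form, so e^{tM} = P · e^{tJ} · P⁻¹, and e^{tJ} can be computed block-by-block.

M has Jordan form
J =
  [4, 1, 0]
  [0, 4, 0]
  [0, 0, 4]
(up to reordering of blocks).

Per-block formulas:
  For a 2×2 Jordan block J_2(4): exp(t · J_2(4)) = e^(4t)·(I + t·N), where N is the 2×2 nilpotent shift.
  For a 1×1 block at λ = 4: exp(t · [4]) = [e^(4t)].

After assembling e^{tJ} and conjugating by P, we get:

e^{tM} =
  [exp(4*t), 2*t*exp(4*t), -t*exp(4*t)]
  [0, exp(4*t), 0]
  [0, 0, exp(4*t)]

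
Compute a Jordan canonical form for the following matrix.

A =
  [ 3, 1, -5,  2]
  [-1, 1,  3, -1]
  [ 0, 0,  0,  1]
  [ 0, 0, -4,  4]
J_2(2) ⊕ J_2(2)

The characteristic polynomial is
  det(x·I − A) = x^4 - 8*x^3 + 24*x^2 - 32*x + 16 = (x - 2)^4

Eigenvalues and multiplicities (the geometric multiplicity of λ is n − rank(A − λI), which equals the number of Jordan blocks for λ):
  λ = 2: algebraic multiplicity = 4, geometric multiplicity = 2

Determining the block sizes for each eigenvalue:
  λ = 2: with am = 4 and gm = 2, the partition is not yet determined (e.g. several partitions of 4 into 2 parts exist). Let N = A − (2)·I. Computing rank(N^1) = 2, rank(N^2) = 0; the number of blocks of size ≥ j is rank(N^{j−1}) − rank(N^j), giving [2, 2]. So we have 2 block(s) of size 2 → block sizes [2, 2]

Assembling the blocks gives a Jordan form
J =
  [2, 1, 0, 0]
  [0, 2, 0, 0]
  [0, 0, 2, 1]
  [0, 0, 0, 2]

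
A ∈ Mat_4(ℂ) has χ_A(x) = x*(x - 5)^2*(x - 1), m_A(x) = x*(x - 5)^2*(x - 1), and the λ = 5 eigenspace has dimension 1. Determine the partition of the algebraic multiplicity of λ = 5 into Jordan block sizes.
Block sizes for λ = 5: [2]

Step 1 — from the characteristic polynomial, algebraic multiplicity of λ = 5 is 2. From dim ker(A − (5)·I) = 1, there are exactly 1 Jordan blocks for λ = 5.
Step 2 — from the minimal polynomial, the factor (x − 5)^2 tells us the largest block for λ = 5 has size 2.
Step 3 — with total size 2, 1 blocks, and largest block 2, the block sizes (in nonincreasing order) are [2].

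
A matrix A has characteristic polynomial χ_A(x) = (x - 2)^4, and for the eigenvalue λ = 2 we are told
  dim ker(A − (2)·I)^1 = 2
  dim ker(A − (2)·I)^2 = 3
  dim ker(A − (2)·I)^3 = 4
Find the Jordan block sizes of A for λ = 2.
Block sizes for λ = 2: [3, 1]

From the dimensions of kernels of powers, the number of Jordan blocks of size at least j is d_j − d_{j−1} where d_j = dim ker(N^j) (with d_0 = 0). Computing the differences gives [2, 1, 1].
The number of blocks of size exactly k is (#blocks of size ≥ k) − (#blocks of size ≥ k + 1), so the partition is: 1 block(s) of size 1, 1 block(s) of size 3.
In nonincreasing order the block sizes are [3, 1].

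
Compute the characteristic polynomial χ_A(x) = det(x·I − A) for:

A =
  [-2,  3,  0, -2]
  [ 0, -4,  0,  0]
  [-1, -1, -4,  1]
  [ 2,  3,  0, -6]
x^4 + 16*x^3 + 96*x^2 + 256*x + 256

Expanding det(x·I − A) (e.g. by cofactor expansion or by noting that A is similar to its Jordan form J, which has the same characteristic polynomial as A) gives
  χ_A(x) = x^4 + 16*x^3 + 96*x^2 + 256*x + 256
which factors as (x + 4)^4. The eigenvalues (with algebraic multiplicities) are λ = -4 with multiplicity 4.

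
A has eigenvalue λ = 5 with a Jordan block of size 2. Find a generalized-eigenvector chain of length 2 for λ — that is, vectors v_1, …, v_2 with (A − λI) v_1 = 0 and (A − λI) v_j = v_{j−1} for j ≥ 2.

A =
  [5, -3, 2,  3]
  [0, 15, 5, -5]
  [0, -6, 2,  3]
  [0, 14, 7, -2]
A Jordan chain for λ = 5 of length 2:
v_1 = (-3, 10, -6, 14)ᵀ
v_2 = (0, 1, 0, 0)ᵀ

Let N = A − (5)·I. We want v_2 with N^2 v_2 = 0 but N^1 v_2 ≠ 0; then v_{j-1} := N · v_j for j = 2, …, 2.

Pick v_2 = (0, 1, 0, 0)ᵀ.
Then v_1 = N · v_2 = (-3, 10, -6, 14)ᵀ.

Sanity check: (A − (5)·I) v_1 = (0, 0, 0, 0)ᵀ = 0. ✓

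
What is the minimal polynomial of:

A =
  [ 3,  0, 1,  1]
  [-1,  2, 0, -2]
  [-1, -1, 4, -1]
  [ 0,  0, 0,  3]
x^3 - 9*x^2 + 27*x - 27

The characteristic polynomial is χ_A(x) = (x - 3)^4, so the eigenvalues are known. The minimal polynomial is
  m_A(x) = Π_λ (x − λ)^{k_λ}
where k_λ is the size of the *largest* Jordan block for λ (equivalently, the smallest k with (A − λI)^k v = 0 for every generalised eigenvector v of λ).

  λ = 3: largest Jordan block has size 3, contributing (x − 3)^3

So m_A(x) = (x - 3)^3 = x^3 - 9*x^2 + 27*x - 27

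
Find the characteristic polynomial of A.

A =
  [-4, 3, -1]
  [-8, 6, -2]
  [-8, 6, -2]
x^3

Expanding det(x·I − A) (e.g. by cofactor expansion or by noting that A is similar to its Jordan form J, which has the same characteristic polynomial as A) gives
  χ_A(x) = x^3
which factors as x^3. The eigenvalues (with algebraic multiplicities) are λ = 0 with multiplicity 3.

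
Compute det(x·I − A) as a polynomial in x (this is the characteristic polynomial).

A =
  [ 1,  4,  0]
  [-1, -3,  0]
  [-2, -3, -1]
x^3 + 3*x^2 + 3*x + 1

Expanding det(x·I − A) (e.g. by cofactor expansion or by noting that A is similar to its Jordan form J, which has the same characteristic polynomial as A) gives
  χ_A(x) = x^3 + 3*x^2 + 3*x + 1
which factors as (x + 1)^3. The eigenvalues (with algebraic multiplicities) are λ = -1 with multiplicity 3.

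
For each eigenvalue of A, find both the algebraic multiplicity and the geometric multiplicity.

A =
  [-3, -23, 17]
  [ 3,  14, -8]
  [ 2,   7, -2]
λ = 3: alg = 3, geom = 1

Step 1 — factor the characteristic polynomial to read off the algebraic multiplicities:
  χ_A(x) = (x - 3)^3

Step 2 — compute geometric multiplicities via the rank-nullity identity g(λ) = n − rank(A − λI):
  rank(A − (3)·I) = 2, so dim ker(A − (3)·I) = n − 2 = 1

Summary:
  λ = 3: algebraic multiplicity = 3, geometric multiplicity = 1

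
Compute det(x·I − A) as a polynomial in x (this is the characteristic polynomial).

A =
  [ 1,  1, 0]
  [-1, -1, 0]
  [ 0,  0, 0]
x^3

Expanding det(x·I − A) (e.g. by cofactor expansion or by noting that A is similar to its Jordan form J, which has the same characteristic polynomial as A) gives
  χ_A(x) = x^3
which factors as x^3. The eigenvalues (with algebraic multiplicities) are λ = 0 with multiplicity 3.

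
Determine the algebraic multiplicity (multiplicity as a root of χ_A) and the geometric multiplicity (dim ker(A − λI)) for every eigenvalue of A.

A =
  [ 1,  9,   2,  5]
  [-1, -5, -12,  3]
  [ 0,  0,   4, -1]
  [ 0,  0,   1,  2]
λ = -2: alg = 2, geom = 1; λ = 3: alg = 2, geom = 1

Step 1 — factor the characteristic polynomial to read off the algebraic multiplicities:
  χ_A(x) = (x - 3)^2*(x + 2)^2

Step 2 — compute geometric multiplicities via the rank-nullity identity g(λ) = n − rank(A − λI):
  rank(A − (-2)·I) = 3, so dim ker(A − (-2)·I) = n − 3 = 1
  rank(A − (3)·I) = 3, so dim ker(A − (3)·I) = n − 3 = 1

Summary:
  λ = -2: algebraic multiplicity = 2, geometric multiplicity = 1
  λ = 3: algebraic multiplicity = 2, geometric multiplicity = 1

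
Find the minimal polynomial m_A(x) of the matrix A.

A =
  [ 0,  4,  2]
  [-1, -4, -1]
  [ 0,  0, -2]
x^2 + 4*x + 4

The characteristic polynomial is χ_A(x) = (x + 2)^3, so the eigenvalues are known. The minimal polynomial is
  m_A(x) = Π_λ (x − λ)^{k_λ}
where k_λ is the size of the *largest* Jordan block for λ (equivalently, the smallest k with (A − λI)^k v = 0 for every generalised eigenvector v of λ).

  λ = -2: largest Jordan block has size 2, contributing (x + 2)^2

So m_A(x) = (x + 2)^2 = x^2 + 4*x + 4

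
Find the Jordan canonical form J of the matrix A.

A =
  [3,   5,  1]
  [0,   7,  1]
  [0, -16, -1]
J_3(3)

The characteristic polynomial is
  det(x·I − A) = x^3 - 9*x^2 + 27*x - 27 = (x - 3)^3

Eigenvalues and multiplicities (the geometric multiplicity of λ is n − rank(A − λI), which equals the number of Jordan blocks for λ):
  λ = 3: algebraic multiplicity = 3, geometric multiplicity = 1

Determining the block sizes for each eigenvalue:
  λ = 3: one block (gm = 1), so the single block has size am = 3 → block sizes [3]

Assembling the blocks gives a Jordan form
J =
  [3, 1, 0]
  [0, 3, 1]
  [0, 0, 3]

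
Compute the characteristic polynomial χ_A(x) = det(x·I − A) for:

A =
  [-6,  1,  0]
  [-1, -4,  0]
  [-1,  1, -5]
x^3 + 15*x^2 + 75*x + 125

Expanding det(x·I − A) (e.g. by cofactor expansion or by noting that A is similar to its Jordan form J, which has the same characteristic polynomial as A) gives
  χ_A(x) = x^3 + 15*x^2 + 75*x + 125
which factors as (x + 5)^3. The eigenvalues (with algebraic multiplicities) are λ = -5 with multiplicity 3.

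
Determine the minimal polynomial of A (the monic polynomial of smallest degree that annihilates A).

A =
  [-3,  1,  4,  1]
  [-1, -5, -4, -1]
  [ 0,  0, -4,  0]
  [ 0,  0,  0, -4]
x^2 + 8*x + 16

The characteristic polynomial is χ_A(x) = (x + 4)^4, so the eigenvalues are known. The minimal polynomial is
  m_A(x) = Π_λ (x − λ)^{k_λ}
where k_λ is the size of the *largest* Jordan block for λ (equivalently, the smallest k with (A − λI)^k v = 0 for every generalised eigenvector v of λ).

  λ = -4: largest Jordan block has size 2, contributing (x + 4)^2

So m_A(x) = (x + 4)^2 = x^2 + 8*x + 16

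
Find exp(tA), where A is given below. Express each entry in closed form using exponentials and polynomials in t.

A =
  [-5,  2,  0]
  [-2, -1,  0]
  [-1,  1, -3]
e^{tA} =
  [-2*t*exp(-3*t) + exp(-3*t), 2*t*exp(-3*t), 0]
  [-2*t*exp(-3*t), 2*t*exp(-3*t) + exp(-3*t), 0]
  [-t*exp(-3*t), t*exp(-3*t), exp(-3*t)]

Strategy: write A = P · J · P⁻¹ where J is a Jordan canonical form, so e^{tA} = P · e^{tJ} · P⁻¹, and e^{tJ} can be computed block-by-block.

A has Jordan form
J =
  [-3,  1,  0]
  [ 0, -3,  0]
  [ 0,  0, -3]
(up to reordering of blocks).

Per-block formulas:
  For a 1×1 block at λ = -3: exp(t · [-3]) = [e^(-3t)].
  For a 2×2 Jordan block J_2(-3): exp(t · J_2(-3)) = e^(-3t)·(I + t·N), where N is the 2×2 nilpotent shift.

After assembling e^{tJ} and conjugating by P, we get:

e^{tA} =
  [-2*t*exp(-3*t) + exp(-3*t), 2*t*exp(-3*t), 0]
  [-2*t*exp(-3*t), 2*t*exp(-3*t) + exp(-3*t), 0]
  [-t*exp(-3*t), t*exp(-3*t), exp(-3*t)]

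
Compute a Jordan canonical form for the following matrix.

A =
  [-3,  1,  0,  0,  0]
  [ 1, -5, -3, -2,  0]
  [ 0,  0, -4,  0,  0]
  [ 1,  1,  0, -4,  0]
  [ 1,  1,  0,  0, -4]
J_3(-4) ⊕ J_1(-4) ⊕ J_1(-4)

The characteristic polynomial is
  det(x·I − A) = x^5 + 20*x^4 + 160*x^3 + 640*x^2 + 1280*x + 1024 = (x + 4)^5

Eigenvalues and multiplicities (the geometric multiplicity of λ is n − rank(A − λI), which equals the number of Jordan blocks for λ):
  λ = -4: algebraic multiplicity = 5, geometric multiplicity = 3

Determining the block sizes for each eigenvalue:
  λ = -4: with am = 5 and gm = 3, the partition is not yet determined (e.g. several partitions of 5 into 3 parts exist). Let N = A − (-4)·I. Computing rank(N^1) = 2, rank(N^2) = 1, rank(N^3) = 0; the number of blocks of size ≥ j is rank(N^{j−1}) − rank(N^j), giving [3, 1, 1]. So we have 1 block(s) of size 3, 2 block(s) of size 1 → block sizes [3, 1, 1]

Assembling the blocks gives a Jordan form
J =
  [-4,  1,  0,  0,  0]
  [ 0, -4,  1,  0,  0]
  [ 0,  0, -4,  0,  0]
  [ 0,  0,  0, -4,  0]
  [ 0,  0,  0,  0, -4]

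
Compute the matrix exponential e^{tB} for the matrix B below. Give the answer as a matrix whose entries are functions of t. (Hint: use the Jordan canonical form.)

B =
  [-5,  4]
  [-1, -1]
e^{tB} =
  [-2*t*exp(-3*t) + exp(-3*t), 4*t*exp(-3*t)]
  [-t*exp(-3*t), 2*t*exp(-3*t) + exp(-3*t)]

Strategy: write B = P · J · P⁻¹ where J is a Jordan canonical form, so e^{tB} = P · e^{tJ} · P⁻¹, and e^{tJ} can be computed block-by-block.

B has Jordan form
J =
  [-3,  1]
  [ 0, -3]
(up to reordering of blocks).

Per-block formulas:
  For a 2×2 Jordan block J_2(-3): exp(t · J_2(-3)) = e^(-3t)·(I + t·N), where N is the 2×2 nilpotent shift.

After assembling e^{tJ} and conjugating by P, we get:

e^{tB} =
  [-2*t*exp(-3*t) + exp(-3*t), 4*t*exp(-3*t)]
  [-t*exp(-3*t), 2*t*exp(-3*t) + exp(-3*t)]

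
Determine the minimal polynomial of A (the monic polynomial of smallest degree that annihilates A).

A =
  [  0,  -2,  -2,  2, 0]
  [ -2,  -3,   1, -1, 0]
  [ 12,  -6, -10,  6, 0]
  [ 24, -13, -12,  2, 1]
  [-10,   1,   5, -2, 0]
x^4 + 7*x^3 + 15*x^2 + 13*x + 4

The characteristic polynomial is χ_A(x) = (x + 1)^3*(x + 4)^2, so the eigenvalues are known. The minimal polynomial is
  m_A(x) = Π_λ (x − λ)^{k_λ}
where k_λ is the size of the *largest* Jordan block for λ (equivalently, the smallest k with (A − λI)^k v = 0 for every generalised eigenvector v of λ).

  λ = -4: largest Jordan block has size 1, contributing (x + 4)
  λ = -1: largest Jordan block has size 3, contributing (x + 1)^3

So m_A(x) = (x + 1)^3*(x + 4) = x^4 + 7*x^3 + 15*x^2 + 13*x + 4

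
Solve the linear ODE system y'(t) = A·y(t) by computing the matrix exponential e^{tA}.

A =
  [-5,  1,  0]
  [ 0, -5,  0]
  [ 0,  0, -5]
e^{tA} =
  [exp(-5*t), t*exp(-5*t), 0]
  [0, exp(-5*t), 0]
  [0, 0, exp(-5*t)]

Strategy: write A = P · J · P⁻¹ where J is a Jordan canonical form, so e^{tA} = P · e^{tJ} · P⁻¹, and e^{tJ} can be computed block-by-block.

A has Jordan form
J =
  [-5,  1,  0]
  [ 0, -5,  0]
  [ 0,  0, -5]
(up to reordering of blocks).

Per-block formulas:
  For a 2×2 Jordan block J_2(-5): exp(t · J_2(-5)) = e^(-5t)·(I + t·N), where N is the 2×2 nilpotent shift.
  For a 1×1 block at λ = -5: exp(t · [-5]) = [e^(-5t)].

After assembling e^{tJ} and conjugating by P, we get:

e^{tA} =
  [exp(-5*t), t*exp(-5*t), 0]
  [0, exp(-5*t), 0]
  [0, 0, exp(-5*t)]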